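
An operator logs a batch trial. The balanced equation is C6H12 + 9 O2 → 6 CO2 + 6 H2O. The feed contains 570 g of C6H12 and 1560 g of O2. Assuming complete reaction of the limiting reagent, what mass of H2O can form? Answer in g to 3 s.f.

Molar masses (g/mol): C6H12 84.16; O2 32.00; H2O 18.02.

n(C6H12) = 570.0 / 84.16 = 6.773 mol
n(O2) = 1560 / 32.00 = 48.75 mol
n/ν → C6H12: 6.773, O2: 5.417; O2 is limiting.
n(H2O) = (6/9) × 48.75 = 32.50 mol
mass = 32.50 × 18.02 = 585.7 g

586 g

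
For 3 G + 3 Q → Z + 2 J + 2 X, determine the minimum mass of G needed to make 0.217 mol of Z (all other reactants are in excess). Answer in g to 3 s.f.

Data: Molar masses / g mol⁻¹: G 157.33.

102 g

n(Z) = 0.2170 mol
n(G) = (3/1) × 0.2170 = 0.6510 mol
mass = 0.6510 × 157.33 = 102.4 g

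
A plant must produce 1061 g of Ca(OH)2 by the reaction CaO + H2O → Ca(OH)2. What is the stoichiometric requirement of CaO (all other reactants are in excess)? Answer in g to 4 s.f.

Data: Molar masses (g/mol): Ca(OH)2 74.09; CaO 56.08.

803.1 g

n(Ca(OH)2) = 1061 / 74.09 = 14.32 mol
n(CaO) = (1/1) × 14.32 = 14.32 mol
mass = 14.32 × 56.08 = 803.1 g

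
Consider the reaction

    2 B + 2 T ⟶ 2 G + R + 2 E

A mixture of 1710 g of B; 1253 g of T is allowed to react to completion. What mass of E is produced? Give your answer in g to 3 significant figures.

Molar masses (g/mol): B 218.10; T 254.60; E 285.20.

1400 g

n(B) = 1710 / 218.10 = 7.840 mol
n(T) = 1253 / 254.60 = 4.921 mol
n/ν → B: 3.920, T: 2.461; T is limiting.
n(E) = (2/2) × 4.921 = 4.921 mol
mass = 4.921 × 285.20 = 1403 g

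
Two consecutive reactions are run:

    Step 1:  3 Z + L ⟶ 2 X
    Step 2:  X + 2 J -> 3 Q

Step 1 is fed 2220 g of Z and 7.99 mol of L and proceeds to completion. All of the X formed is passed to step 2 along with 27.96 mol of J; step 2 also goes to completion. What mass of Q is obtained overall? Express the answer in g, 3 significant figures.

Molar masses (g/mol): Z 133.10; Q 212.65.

Step 1:
n(Z) = 2220 / 133.10 = 16.68 mol
n(L) = 7.990 mol
n/ν → Z: 5.560, L: 7.990; Z is limiting.
n(X) produced = (2/3) × 16.68 = 11.12 mol
Step 2:
n(X) available = 11.12 mol
n(J) = 27.96 mol
n/ν → X: 11.12, J: 13.98; X is limiting.
n(Q) = (3/1) × 11.12 = 33.36 mol
mass = 33.36 × 212.65 = 7094 g

7090 g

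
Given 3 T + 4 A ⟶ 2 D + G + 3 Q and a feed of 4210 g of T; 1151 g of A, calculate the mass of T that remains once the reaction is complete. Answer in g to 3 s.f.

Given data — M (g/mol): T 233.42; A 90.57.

n(T) = 4210 / 233.42 = 18.04 mol
n(A) = 1151 / 90.57 = 12.71 mol
n/ν for T = 18.04/3 = 6.013
n/ν for A = 12.71/4 = 3.178
Smallest n/ν is A → limiting reagent.
T consumed = (3/4) × 12.71 = 9.533 mol
T remaining = 18.04 − 9.533 = 8.507 mol
mass = 8.507 × 233.42 = 1986 g

1990 g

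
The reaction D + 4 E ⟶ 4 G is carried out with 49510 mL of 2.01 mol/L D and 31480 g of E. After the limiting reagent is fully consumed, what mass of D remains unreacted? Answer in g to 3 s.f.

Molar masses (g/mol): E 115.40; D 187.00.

n(D) = 2.01 × 49510/1000 = 99.52 mol
n(E) = 31480 / 115.40 = 272.8 mol
n/ν for D = 99.52/1 = 99.52
n/ν for E = 272.8/4 = 68.20
Smallest n/ν is E → limiting reagent.
D consumed = (1/4) × 272.8 = 68.20 mol
D remaining = 99.52 − 68.20 = 31.32 mol
mass = 31.32 × 187.00 = 5857 g

5860 g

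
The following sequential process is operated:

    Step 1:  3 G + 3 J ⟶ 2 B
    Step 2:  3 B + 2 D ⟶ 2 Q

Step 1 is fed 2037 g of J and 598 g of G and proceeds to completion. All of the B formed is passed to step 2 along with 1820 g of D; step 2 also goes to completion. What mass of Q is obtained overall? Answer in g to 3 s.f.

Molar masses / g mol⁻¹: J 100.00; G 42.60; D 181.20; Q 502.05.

3130 g

Step 1:
n(J) = 2037 / 100.00 = 20.37 mol
n(G) = 598.0 / 42.60 = 14.04 mol
n/ν for J = 20.37/3 = 6.790
n/ν for G = 14.04/3 = 4.680
Smallest n/ν is G → limiting reagent.
n(B) produced = (2/3) × 14.04 = 9.360 mol
Step 2:
n(B) available = 9.360 mol
n(D) = 1820 / 181.20 = 10.04 mol
n/ν for B = 9.360/3 = 3.120
n/ν for D = 10.04/2 = 5.020
Smallest n/ν is B → limiting reagent.
n(Q) = (2/3) × 9.360 = 6.240 mol
mass = 6.240 × 502.05 = 3133 g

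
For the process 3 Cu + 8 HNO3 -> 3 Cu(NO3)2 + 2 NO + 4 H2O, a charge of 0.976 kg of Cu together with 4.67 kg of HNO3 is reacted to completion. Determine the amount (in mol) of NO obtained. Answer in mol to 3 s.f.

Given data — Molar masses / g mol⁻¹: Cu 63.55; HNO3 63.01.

n(Cu) = 0.9760×1000 / 63.55 = 15.36 mol
n(HNO3) = 4.670×1000 / 63.01 = 74.12 mol
n/ν for Cu = 15.36/3 = 5.120
n/ν for HNO3 = 74.12/8 = 9.265
Smallest n/ν is Cu → limiting reagent.
n(NO) = (2/3) × 15.36 = 10.24 mol

10.2 mol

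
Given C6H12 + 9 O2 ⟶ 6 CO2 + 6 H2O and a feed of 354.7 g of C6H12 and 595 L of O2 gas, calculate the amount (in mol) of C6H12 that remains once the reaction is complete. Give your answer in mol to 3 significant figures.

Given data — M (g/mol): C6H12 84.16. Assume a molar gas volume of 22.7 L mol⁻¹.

1.30 mol

n(C6H12) = 354.7 / 84.16 = 4.215 mol
n(O2) = 595.0 / 22.7 = 26.21 mol
n/ν → C6H12: 4.215, O2: 2.912; O2 is limiting.
C6H12 consumed = (1/9) × 26.21 = 2.912 mol
C6H12 remaining = 4.215 − 2.912 = 1.303 mol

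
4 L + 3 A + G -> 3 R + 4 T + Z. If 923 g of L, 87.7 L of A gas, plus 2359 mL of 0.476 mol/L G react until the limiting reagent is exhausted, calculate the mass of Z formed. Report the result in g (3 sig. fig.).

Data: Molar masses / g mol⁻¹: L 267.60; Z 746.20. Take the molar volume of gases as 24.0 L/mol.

643 g

n(L) = 923.0 / 267.60 = 3.449 mol
n(A) = 87.70 / 24.0 = 3.654 mol
n(G) = 0.476 × 2359/1000 = 1.123 mol
n/ν → L: 0.8623, A: 1.218, G: 1.123; L is limiting.
n(Z) = (1/4) × 3.449 = 0.8623 mol
mass = 0.8623 × 746.20 = 643.4 g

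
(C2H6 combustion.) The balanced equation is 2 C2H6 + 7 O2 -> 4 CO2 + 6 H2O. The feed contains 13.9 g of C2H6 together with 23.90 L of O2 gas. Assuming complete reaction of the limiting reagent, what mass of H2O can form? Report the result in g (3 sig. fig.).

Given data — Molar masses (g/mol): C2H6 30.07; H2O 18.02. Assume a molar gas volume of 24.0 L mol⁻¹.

n(C2H6) = 13.90 / 30.07 = 0.4623 mol
n(O2) = 23.90 / 24.0 = 0.9958 mol
n/ν for C2H6 = 0.4623/2 = 0.2312
n/ν for O2 = 0.9958/7 = 0.1423
Smallest n/ν is O2 → limiting reagent.
n(H2O) = (6/7) × 0.9958 = 0.8535 mol
mass = 0.8535 × 18.02 = 15.38 g

15.4 g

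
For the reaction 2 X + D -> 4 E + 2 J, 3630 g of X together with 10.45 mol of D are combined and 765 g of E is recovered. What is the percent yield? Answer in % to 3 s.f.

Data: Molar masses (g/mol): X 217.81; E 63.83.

36.0 %

n(X) = 3630 / 217.81 = 16.67 mol
n(D) = 10.45 mol
n/ν for X = 16.67/2 = 8.335
n/ν for D = 10.45/1 = 10.45
Smallest n/ν is X → limiting reagent.
theoretical n(E) = (4/2) × 16.67 = 33.34 mol → 2128 g
% yield = 765 / 2128 × 100 = 35.95 %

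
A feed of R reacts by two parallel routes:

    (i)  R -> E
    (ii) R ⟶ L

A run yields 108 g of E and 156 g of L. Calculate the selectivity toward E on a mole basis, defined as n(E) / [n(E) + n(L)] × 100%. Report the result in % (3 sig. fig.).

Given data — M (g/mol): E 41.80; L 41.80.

40.9 %

n(E) = 108 / 41.80 = 2.584 mol
n(L) = 156 / 41.80 = 3.732 mol
selectivity = 2.584/(2.584+3.732) × 100 = 40.91 %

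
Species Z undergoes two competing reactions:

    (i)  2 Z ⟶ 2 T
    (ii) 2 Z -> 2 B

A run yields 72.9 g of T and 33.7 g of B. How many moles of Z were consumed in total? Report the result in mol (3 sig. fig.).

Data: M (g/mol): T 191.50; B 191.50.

n(T) = 72.9 / 191.50 = 0.3807 mol
n(B) = 33.7 / 191.50 = 0.1760 mol
n(Z) via (i) = (2/2)×0.3807 = 0.3807 mol
n(Z) via (ii) = (2/2)×0.1760 = 0.1760 mol
total n(Z) = 0.3807 + 0.1760 = 0.5567 mol

0.557 mol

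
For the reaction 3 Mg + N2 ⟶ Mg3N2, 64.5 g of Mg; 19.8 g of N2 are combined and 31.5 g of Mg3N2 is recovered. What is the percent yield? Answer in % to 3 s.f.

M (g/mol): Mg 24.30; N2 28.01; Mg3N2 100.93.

n(Mg) = 64.50 / 24.30 = 2.654 mol
n(N2) = 19.80 / 28.01 = 0.7069 mol
n/ν for Mg = 2.654/3 = 0.8847
n/ν for N2 = 0.7069/1 = 0.7069
Smallest n/ν is N2 → limiting reagent.
theoretical n(Mg3N2) = (1/1) × 0.7069 = 0.7069 mol → 71.35 g
% yield = 31.5 / 71.35 × 100 = 44.15 %

44.2 %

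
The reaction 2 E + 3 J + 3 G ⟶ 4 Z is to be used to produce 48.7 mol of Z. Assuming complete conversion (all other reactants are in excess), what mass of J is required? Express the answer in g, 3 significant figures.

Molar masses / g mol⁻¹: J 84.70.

n(Z) = 48.70 mol
n(J) = (3/4) × 48.70 = 36.53 mol
mass = 36.53 × 84.70 = 3094 g

3090 g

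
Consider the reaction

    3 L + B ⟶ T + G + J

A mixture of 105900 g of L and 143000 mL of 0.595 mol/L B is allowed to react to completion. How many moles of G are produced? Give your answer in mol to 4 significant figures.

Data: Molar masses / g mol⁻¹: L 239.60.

n(L) = 105900 / 239.60 = 442.0 mol
n(B) = 0.595 × 143000/1000 = 85.09 mol
n/ν → L: 147.3, B: 85.09; B is limiting.
n(G) = (1/1) × 85.09 = 85.09 mol

85.09 mol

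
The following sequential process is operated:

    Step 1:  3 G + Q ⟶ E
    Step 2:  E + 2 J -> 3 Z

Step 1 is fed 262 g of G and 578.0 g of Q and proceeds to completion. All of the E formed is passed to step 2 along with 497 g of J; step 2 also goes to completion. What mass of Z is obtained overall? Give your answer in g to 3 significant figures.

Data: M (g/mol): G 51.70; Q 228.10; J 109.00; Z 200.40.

1020 g

Step 1:
n(G) = 262.0 / 51.70 = 5.068 mol
n(Q) = 578.0 / 228.10 = 2.534 mol
n/ν → G: 1.689, Q: 2.534; G is limiting.
n(E) produced = (1/3) × 5.068 = 1.689 mol
Step 2:
n(E) available = 1.689 mol
n(J) = 497.0 / 109.00 = 4.560 mol
n/ν → E: 1.689, J: 2.280; E is limiting.
n(Z) = (3/1) × 1.689 = 5.067 mol
mass = 5.067 × 200.40 = 1015 g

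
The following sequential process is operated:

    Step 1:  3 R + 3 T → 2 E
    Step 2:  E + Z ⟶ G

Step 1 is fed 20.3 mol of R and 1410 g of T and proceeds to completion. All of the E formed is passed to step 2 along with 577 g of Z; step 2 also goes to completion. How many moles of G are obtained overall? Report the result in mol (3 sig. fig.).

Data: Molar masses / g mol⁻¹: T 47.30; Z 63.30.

9.12 mol

Step 1:
n(R) = 20.30 mol
n(T) = 1410 / 47.30 = 29.81 mol
n/ν → R: 6.767, T: 9.937; R is limiting.
n(E) produced = (2/3) × 20.30 = 13.53 mol
Step 2:
n(E) available = 13.53 mol
n(Z) = 577.0 / 63.30 = 9.115 mol
n/ν → E: 13.53, Z: 9.115; Z is limiting.
n(G) = (1/1) × 9.115 = 9.115 mol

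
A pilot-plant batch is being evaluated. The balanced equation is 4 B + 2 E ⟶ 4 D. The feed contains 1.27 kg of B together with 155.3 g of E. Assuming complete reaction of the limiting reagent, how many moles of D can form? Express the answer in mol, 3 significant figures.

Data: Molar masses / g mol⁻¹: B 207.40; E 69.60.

n(B) = 1.270×1000 / 207.40 = 6.123 mol
n(E) = 155.3 / 69.60 = 2.231 mol
n/ν → B: 1.531, E: 1.116; E is limiting.
n(D) = (4/2) × 2.231 = 4.462 mol

4.46 mol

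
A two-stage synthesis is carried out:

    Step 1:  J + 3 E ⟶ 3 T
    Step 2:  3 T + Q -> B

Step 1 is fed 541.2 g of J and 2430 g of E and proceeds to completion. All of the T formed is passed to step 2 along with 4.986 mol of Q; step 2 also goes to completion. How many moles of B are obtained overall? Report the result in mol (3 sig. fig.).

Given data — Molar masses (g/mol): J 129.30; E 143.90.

4.19 mol

Step 1:
n(J) = 541.2 / 129.30 = 4.186 mol
n(E) = 2430 / 143.90 = 16.89 mol
n/ν → J: 4.186, E: 5.630; J is limiting.
n(T) produced = (3/1) × 4.186 = 12.56 mol
Step 2:
n(T) available = 12.56 mol
n(Q) = 4.986 mol
n/ν → T: 4.187, Q: 4.986; T is limiting.
n(B) = (1/3) × 12.56 = 4.187 mol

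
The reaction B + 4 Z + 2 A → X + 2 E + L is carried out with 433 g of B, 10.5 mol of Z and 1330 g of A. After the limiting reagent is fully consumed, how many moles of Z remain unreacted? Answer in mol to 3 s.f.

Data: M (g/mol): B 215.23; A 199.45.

n(B) = 433.0 / 215.23 = 2.012 mol
n(Z) = 10.50 mol
n(A) = 1330 / 199.45 = 6.668 mol
n/ν → B: 2.012, Z: 2.625, A: 3.334; B is limiting.
Z consumed = (4/1) × 2.012 = 8.048 mol
Z remaining = 10.50 − 8.048 = 2.452 mol

2.45 mol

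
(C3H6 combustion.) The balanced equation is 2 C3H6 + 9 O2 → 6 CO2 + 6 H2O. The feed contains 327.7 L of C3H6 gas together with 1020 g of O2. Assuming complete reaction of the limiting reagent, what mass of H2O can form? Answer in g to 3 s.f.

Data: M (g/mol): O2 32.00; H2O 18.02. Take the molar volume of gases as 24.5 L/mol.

n(C3H6) = 327.7 / 24.5 = 13.38 mol
n(O2) = 1020 / 32.00 = 31.88 mol
n/ν for C3H6 = 13.38/2 = 6.690
n/ν for O2 = 31.88/9 = 3.542
Smallest n/ν is O2 → limiting reagent.
n(H2O) = (6/9) × 31.88 = 21.25 mol
mass = 21.25 × 18.02 = 382.9 g

383 g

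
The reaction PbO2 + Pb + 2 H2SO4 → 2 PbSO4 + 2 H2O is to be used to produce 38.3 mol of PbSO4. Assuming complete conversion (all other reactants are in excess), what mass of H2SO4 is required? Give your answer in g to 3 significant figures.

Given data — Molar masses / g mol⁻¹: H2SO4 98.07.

n(PbSO4) = 38.30 mol
n(H2SO4) = (2/2) × 38.30 = 38.30 mol
mass = 38.30 × 98.07 = 3756 g

3760 g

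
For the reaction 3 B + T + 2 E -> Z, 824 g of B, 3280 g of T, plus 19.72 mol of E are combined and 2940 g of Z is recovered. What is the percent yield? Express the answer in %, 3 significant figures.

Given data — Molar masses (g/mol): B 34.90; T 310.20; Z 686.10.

54.4 %

n(B) = 824.0 / 34.90 = 23.61 mol
n(T) = 3280 / 310.20 = 10.57 mol
n(E) = 19.72 mol
n/ν → B: 7.870, T: 10.57, E: 9.860; B is limiting.
theoretical n(Z) = (1/3) × 23.61 = 7.870 mol → 5400 g
% yield = 2940 / 5400 × 100 = 54.44 %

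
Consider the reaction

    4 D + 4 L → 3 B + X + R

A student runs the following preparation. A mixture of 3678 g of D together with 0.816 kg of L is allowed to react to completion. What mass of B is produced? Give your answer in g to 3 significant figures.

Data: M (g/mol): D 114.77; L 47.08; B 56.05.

n(D) = 3678 / 114.77 = 32.05 mol
n(L) = 0.8160×1000 / 47.08 = 17.33 mol
n/ν → D: 8.013, L: 4.333; L is limiting.
n(B) = (3/4) × 17.33 = 13.00 mol
mass = 13.00 × 56.05 = 728.7 g

729 g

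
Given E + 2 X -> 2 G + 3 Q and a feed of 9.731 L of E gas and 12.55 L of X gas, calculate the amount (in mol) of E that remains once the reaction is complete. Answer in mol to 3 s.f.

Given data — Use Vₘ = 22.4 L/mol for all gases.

n(E) = 9.731 / 22.4 = 0.4344 mol
n(X) = 12.55 / 22.4 = 0.5603 mol
n/ν for E = 0.4344/1 = 0.4344
n/ν for X = 0.5603/2 = 0.2802
Smallest n/ν is X → limiting reagent.
E consumed = (1/2) × 0.5603 = 0.2802 mol
E remaining = 0.4344 − 0.2802 = 0.1542 mol

0.154 mol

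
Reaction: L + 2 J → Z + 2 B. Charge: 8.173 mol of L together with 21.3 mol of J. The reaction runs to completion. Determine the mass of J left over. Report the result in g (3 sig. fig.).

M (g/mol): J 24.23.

120 g

n(L) = 8.173 mol
n(J) = 21.30 mol
n/ν for L = 8.173/1 = 8.173
n/ν for J = 21.30/2 = 10.65
Smallest n/ν is L → limiting reagent.
J consumed = (2/1) × 8.173 = 16.35 mol
J remaining = 21.30 − 16.35 = 4.950 mol
mass = 4.950 × 24.23 = 119.9 g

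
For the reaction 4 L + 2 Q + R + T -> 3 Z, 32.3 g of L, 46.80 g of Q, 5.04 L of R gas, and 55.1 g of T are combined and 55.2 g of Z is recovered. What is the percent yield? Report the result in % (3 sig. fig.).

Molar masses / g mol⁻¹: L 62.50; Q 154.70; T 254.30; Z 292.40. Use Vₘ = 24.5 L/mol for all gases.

48.7 %

n(L) = 32.30 / 62.50 = 0.5168 mol
n(Q) = 46.80 / 154.70 = 0.3025 mol
n(R) = 5.040 / 24.5 = 0.2057 mol
n(T) = 55.10 / 254.30 = 0.2167 mol
n/ν for L = 0.5168/4 = 0.1292
n/ν for Q = 0.3025/2 = 0.1513
n/ν for R = 0.2057/1 = 0.2057
n/ν for T = 0.2167/1 = 0.2167
Smallest n/ν is L → limiting reagent.
theoretical n(Z) = (3/4) × 0.5168 = 0.3876 mol → 113.3 g
% yield = 55.2 / 113.3 × 100 = 48.72 %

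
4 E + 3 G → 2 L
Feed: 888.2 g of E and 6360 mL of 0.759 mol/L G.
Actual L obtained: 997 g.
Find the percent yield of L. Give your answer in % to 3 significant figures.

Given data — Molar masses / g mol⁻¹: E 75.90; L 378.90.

81.8 %

n(E) = 888.2 / 75.90 = 11.70 mol
n(G) = 0.759 × 6360/1000 = 4.827 mol
n/ν for E = 11.70/4 = 2.925
n/ν for G = 4.827/3 = 1.609
Smallest n/ν is G → limiting reagent.
theoretical n(L) = (2/3) × 4.827 = 3.218 mol → 1219 g
% yield = 997 / 1219 × 100 = 81.79 %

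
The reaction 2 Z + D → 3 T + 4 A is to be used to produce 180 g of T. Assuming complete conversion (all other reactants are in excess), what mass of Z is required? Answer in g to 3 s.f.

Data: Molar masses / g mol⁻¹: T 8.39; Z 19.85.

284 g

n(T) = 180 / 8.39 = 21.45 mol
n(Z) = (2/3) × 21.45 = 14.30 mol
mass = 14.30 × 19.85 = 283.9 g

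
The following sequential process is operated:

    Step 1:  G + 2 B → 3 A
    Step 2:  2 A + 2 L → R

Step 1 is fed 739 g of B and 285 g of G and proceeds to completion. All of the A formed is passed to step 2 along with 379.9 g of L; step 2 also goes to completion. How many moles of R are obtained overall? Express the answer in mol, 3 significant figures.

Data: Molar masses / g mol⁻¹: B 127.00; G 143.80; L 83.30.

Step 1:
n(B) = 739.0 / 127.00 = 5.819 mol
n(G) = 285.0 / 143.80 = 1.982 mol
n/ν → B: 2.910, G: 1.982; G is limiting.
n(A) produced = (3/1) × 1.982 = 5.946 mol
Step 2:
n(A) available = 5.946 mol
n(L) = 379.9 / 83.30 = 4.561 mol
n/ν → A: 2.973, L: 2.281; L is limiting.
n(R) = (1/2) × 4.561 = 2.281 mol

2.28 mol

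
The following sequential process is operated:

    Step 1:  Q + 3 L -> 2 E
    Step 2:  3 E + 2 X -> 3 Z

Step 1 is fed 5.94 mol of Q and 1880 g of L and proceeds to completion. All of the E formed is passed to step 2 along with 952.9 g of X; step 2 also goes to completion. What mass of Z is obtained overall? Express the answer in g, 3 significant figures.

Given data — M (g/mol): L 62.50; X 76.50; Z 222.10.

2640 g

Step 1:
n(Q) = 5.940 mol
n(L) = 1880 / 62.50 = 30.08 mol
n/ν for Q = 5.940/1 = 5.940
n/ν for L = 30.08/3 = 10.03
Smallest n/ν is Q → limiting reagent.
n(E) produced = (2/1) × 5.940 = 11.88 mol
Step 2:
n(E) available = 11.88 mol
n(X) = 952.9 / 76.50 = 12.46 mol
n/ν for E = 11.88/3 = 3.960
n/ν for X = 12.46/2 = 6.230
Smallest n/ν is E → limiting reagent.
n(Z) = (3/3) × 11.88 = 11.88 mol
mass = 11.88 × 222.10 = 2639 g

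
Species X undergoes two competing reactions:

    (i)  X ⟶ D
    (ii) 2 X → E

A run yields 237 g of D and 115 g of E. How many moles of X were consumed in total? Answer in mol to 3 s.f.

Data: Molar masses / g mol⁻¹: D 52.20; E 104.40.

6.74 mol

n(D) = 237 / 52.20 = 4.540 mol
n(E) = 115 / 104.40 = 1.102 mol
n(X) via (i) = (1/1)×4.540 = 4.540 mol
n(X) via (ii) = (2/1)×1.102 = 2.204 mol
total n(X) = 4.540 + 2.204 = 6.744 mol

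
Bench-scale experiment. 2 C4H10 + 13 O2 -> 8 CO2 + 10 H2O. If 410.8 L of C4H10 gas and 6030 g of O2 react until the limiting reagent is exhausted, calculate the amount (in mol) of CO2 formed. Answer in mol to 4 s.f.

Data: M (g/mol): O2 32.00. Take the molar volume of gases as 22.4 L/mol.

73.36 mol

n(C4H10) = 410.8 / 22.4 = 18.34 mol
n(O2) = 6030 / 32.00 = 188.4 mol
n/ν for C4H10 = 18.34/2 = 9.170
n/ν for O2 = 188.4/13 = 14.49
Smallest n/ν is C4H10 → limiting reagent.
n(CO2) = (8/2) × 18.34 = 73.36 mol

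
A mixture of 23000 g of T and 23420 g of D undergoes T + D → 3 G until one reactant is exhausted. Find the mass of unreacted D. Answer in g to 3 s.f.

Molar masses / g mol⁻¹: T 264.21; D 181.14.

7650 g

n(T) = 23000 / 264.21 = 87.05 mol
n(D) = 23420 / 181.14 = 129.3 mol
n/ν → T: 87.05, D: 129.3; T is limiting.
D consumed = (1/1) × 87.05 = 87.05 mol
D remaining = 129.3 − 87.05 = 42.25 mol
mass = 42.25 × 181.14 = 7653 g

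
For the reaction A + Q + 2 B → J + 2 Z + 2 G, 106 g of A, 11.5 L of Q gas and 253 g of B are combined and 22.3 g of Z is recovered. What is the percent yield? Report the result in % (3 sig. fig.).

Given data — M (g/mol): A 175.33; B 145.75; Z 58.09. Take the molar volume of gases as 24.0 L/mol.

40.1 %

n(A) = 106.0 / 175.33 = 0.6046 mol
n(Q) = 11.50 / 24.0 = 0.4792 mol
n(B) = 253.0 / 145.75 = 1.736 mol
n/ν for A = 0.6046/1 = 0.6046
n/ν for Q = 0.4792/1 = 0.4792
n/ν for B = 1.736/2 = 0.8680
Smallest n/ν is Q → limiting reagent.
theoretical n(Z) = (2/1) × 0.4792 = 0.9584 mol → 55.67 g
% yield = 22.3 / 55.67 × 100 = 40.06 %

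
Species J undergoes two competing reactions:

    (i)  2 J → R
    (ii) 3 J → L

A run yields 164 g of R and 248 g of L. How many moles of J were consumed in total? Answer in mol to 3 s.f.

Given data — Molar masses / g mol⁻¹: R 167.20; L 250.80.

4.93 mol

n(R) = 164 / 167.20 = 0.9809 mol
n(L) = 248 / 250.80 = 0.9888 mol
n(J) via (i) = (2/1)×0.9809 = 1.962 mol
n(J) via (ii) = (3/1)×0.9888 = 2.966 mol
total n(J) = 1.962 + 2.966 = 4.928 mol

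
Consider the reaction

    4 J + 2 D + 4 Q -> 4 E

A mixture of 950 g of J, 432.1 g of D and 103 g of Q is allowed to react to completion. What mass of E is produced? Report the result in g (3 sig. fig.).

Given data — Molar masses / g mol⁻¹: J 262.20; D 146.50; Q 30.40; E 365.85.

n(J) = 950.0 / 262.20 = 3.623 mol
n(D) = 432.1 / 146.50 = 2.949 mol
n(Q) = 103.0 / 30.40 = 3.388 mol
n/ν → J: 0.9058, D: 1.475, Q: 0.8470; Q is limiting.
n(E) = (4/4) × 3.388 = 3.388 mol
mass = 3.388 × 365.85 = 1239 g

1240 g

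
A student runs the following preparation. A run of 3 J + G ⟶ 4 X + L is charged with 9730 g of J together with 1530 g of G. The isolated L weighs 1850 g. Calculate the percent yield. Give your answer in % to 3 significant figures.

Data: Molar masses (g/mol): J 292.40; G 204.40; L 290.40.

n(J) = 9730 / 292.40 = 33.28 mol
n(G) = 1530 / 204.40 = 7.485 mol
n/ν for J = 33.28/3 = 11.09
n/ν for G = 7.485/1 = 7.485
Smallest n/ν is G → limiting reagent.
theoretical n(L) = (1/1) × 7.485 = 7.485 mol → 2174 g
% yield = 1850 / 2174 × 100 = 85.10 %

85.1 %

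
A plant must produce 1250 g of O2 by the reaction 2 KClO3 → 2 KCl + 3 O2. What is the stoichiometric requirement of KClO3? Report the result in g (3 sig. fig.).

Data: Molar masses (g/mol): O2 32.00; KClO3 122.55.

n(O2) = 1250 / 32.00 = 39.06 mol
n(KClO3) = (2/3) × 39.06 = 26.04 mol
mass = 26.04 × 122.55 = 3191 g

3190 g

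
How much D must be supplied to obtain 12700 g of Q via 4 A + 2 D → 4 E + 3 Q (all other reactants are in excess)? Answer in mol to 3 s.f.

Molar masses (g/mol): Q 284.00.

n(Q) = 12700 / 284.00 = 44.72 mol
n(D) = (2/3) × 44.72 = 29.81 mol

29.8 mol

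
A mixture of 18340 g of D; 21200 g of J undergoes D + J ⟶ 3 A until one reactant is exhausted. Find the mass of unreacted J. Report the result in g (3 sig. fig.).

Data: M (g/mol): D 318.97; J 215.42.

8810 g

n(D) = 18340 / 318.97 = 57.50 mol
n(J) = 21200 / 215.42 = 98.41 mol
n/ν → D: 57.50, J: 98.41; D is limiting.
J consumed = (1/1) × 57.50 = 57.50 mol
J remaining = 98.41 − 57.50 = 40.91 mol
mass = 40.91 × 215.42 = 8813 g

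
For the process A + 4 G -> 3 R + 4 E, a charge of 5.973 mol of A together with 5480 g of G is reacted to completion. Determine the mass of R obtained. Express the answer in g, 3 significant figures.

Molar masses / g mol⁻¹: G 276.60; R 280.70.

4170 g

n(A) = 5.973 mol
n(G) = 5480 / 276.60 = 19.81 mol
n/ν → A: 5.973, G: 4.953; G is limiting.
n(R) = (3/4) × 19.81 = 14.86 mol
mass = 14.86 × 280.70 = 4171 g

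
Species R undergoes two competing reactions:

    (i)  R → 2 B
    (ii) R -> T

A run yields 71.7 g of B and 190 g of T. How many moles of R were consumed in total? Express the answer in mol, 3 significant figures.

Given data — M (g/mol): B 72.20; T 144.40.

1.81 mol

n(B) = 71.7 / 72.20 = 0.9931 mol
n(T) = 190 / 144.40 = 1.316 mol
n(R) via (i) = (1/2)×0.9931 = 0.4966 mol
n(R) via (ii) = (1/1)×1.316 = 1.316 mol
total n(R) = 0.4966 + 1.316 = 1.813 mol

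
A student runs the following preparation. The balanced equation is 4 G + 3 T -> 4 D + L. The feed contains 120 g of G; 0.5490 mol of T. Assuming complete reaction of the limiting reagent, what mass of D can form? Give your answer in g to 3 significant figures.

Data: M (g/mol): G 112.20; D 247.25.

181 g

n(G) = 120.0 / 112.20 = 1.070 mol
n(T) = 0.5490 mol
n/ν for G = 1.070/4 = 0.2675
n/ν for T = 0.5490/3 = 0.1830
Smallest n/ν is T → limiting reagent.
n(D) = (4/3) × 0.5490 = 0.7320 mol
mass = 0.7320 × 247.25 = 181.0 g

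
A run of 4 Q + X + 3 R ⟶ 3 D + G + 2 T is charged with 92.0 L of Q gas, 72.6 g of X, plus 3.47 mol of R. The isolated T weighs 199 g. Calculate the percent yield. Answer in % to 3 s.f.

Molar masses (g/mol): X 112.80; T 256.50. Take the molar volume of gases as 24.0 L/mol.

60.3 %

n(Q) = 92.00 / 24.0 = 3.833 mol
n(X) = 72.60 / 112.80 = 0.6436 mol
n(R) = 3.470 mol
n/ν → Q: 0.9583, X: 0.6436, R: 1.157; X is limiting.
theoretical n(T) = (2/1) × 0.6436 = 1.287 mol → 330.1 g
% yield = 199 / 330.1 × 100 = 60.28 %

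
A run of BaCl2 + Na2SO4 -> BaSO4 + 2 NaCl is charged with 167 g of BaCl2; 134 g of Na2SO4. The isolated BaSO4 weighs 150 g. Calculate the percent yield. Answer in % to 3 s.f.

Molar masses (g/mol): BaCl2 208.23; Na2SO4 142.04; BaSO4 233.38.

80.1 %

n(BaCl2) = 167.0 / 208.23 = 0.8020 mol
n(Na2SO4) = 134.0 / 142.04 = 0.9434 mol
n/ν for BaCl2 = 0.8020/1 = 0.8020
n/ν for Na2SO4 = 0.9434/1 = 0.9434
Smallest n/ν is BaCl2 → limiting reagent.
theoretical n(BaSO4) = (1/1) × 0.8020 = 0.8020 mol → 187.2 g
% yield = 150 / 187.2 × 100 = 80.13 %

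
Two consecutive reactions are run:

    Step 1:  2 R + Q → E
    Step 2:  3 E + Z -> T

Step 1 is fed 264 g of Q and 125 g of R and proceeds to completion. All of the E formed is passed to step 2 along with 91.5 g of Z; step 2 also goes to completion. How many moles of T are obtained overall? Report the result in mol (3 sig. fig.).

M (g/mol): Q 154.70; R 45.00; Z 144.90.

Step 1:
n(Q) = 264.0 / 154.70 = 1.707 mol
n(R) = 125.0 / 45.00 = 2.778 mol
n/ν for Q = 1.707/1 = 1.707
n/ν for R = 2.778/2 = 1.389
Smallest n/ν is R → limiting reagent.
n(E) produced = (1/2) × 2.778 = 1.389 mol
Step 2:
n(E) available = 1.389 mol
n(Z) = 91.50 / 144.90 = 0.6315 mol
n/ν for E = 1.389/3 = 0.4630
n/ν for Z = 0.6315/1 = 0.6315
Smallest n/ν is E → limiting reagent.
n(T) = (1/3) × 1.389 = 0.4630 mol

0.463 mol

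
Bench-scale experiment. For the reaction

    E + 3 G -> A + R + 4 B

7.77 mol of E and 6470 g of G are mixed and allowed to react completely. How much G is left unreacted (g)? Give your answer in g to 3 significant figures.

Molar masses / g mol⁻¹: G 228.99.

1130 g

n(E) = 7.770 mol
n(G) = 6470 / 228.99 = 28.25 mol
n/ν for E = 7.770/1 = 7.770
n/ν for G = 28.25/3 = 9.417
Smallest n/ν is E → limiting reagent.
G consumed = (3/1) × 7.770 = 23.31 mol
G remaining = 28.25 − 23.31 = 4.940 mol
mass = 4.940 × 228.99 = 1131 g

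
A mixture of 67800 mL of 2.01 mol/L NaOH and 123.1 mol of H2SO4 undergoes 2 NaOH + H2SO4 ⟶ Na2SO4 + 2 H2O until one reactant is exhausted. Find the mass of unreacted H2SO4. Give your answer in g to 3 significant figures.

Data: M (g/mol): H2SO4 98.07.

5390 g

n(NaOH) = 2.01 × 67800/1000 = 136.3 mol
n(H2SO4) = 123.1 mol
n/ν → NaOH: 68.15, H2SO4: 123.1; NaOH is limiting.
H2SO4 consumed = (1/2) × 136.3 = 68.15 mol
H2SO4 remaining = 123.1 − 68.15 = 54.95 mol
mass = 54.95 × 98.07 = 5389 g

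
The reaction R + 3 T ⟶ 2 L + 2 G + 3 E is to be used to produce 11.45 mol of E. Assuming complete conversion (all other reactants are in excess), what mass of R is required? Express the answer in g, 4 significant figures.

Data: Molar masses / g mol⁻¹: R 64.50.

n(E) = 11.45 mol
n(R) = (1/3) × 11.45 = 3.817 mol
mass = 3.817 × 64.50 = 246.2 g

246.2 g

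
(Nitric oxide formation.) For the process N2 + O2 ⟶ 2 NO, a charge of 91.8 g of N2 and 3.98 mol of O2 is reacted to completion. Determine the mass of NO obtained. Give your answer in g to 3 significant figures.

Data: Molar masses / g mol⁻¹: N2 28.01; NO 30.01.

n(N2) = 91.80 / 28.01 = 3.277 mol
n(O2) = 3.980 mol
n/ν for N2 = 3.277/1 = 3.277
n/ν for O2 = 3.980/1 = 3.980
Smallest n/ν is N2 → limiting reagent.
n(NO) = (2/1) × 3.277 = 6.554 mol
mass = 6.554 × 30.01 = 196.7 g

197 g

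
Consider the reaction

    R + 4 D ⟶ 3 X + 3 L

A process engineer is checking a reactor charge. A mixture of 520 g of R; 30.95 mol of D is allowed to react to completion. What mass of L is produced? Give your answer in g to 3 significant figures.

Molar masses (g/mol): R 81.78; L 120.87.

2310 g

n(R) = 520.0 / 81.78 = 6.359 mol
n(D) = 30.95 mol
n/ν for R = 6.359/1 = 6.359
n/ν for D = 30.95/4 = 7.738
Smallest n/ν is R → limiting reagent.
n(L) = (3/1) × 6.359 = 19.08 mol
mass = 19.08 × 120.87 = 2306 g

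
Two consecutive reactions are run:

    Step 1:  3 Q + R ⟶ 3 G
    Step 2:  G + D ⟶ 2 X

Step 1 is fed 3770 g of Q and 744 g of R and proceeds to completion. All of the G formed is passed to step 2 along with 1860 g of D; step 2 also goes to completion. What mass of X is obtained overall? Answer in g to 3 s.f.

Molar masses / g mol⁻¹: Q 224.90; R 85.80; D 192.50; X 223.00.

Step 1:
n(Q) = 3770 / 224.90 = 16.76 mol
n(R) = 744.0 / 85.80 = 8.671 mol
n/ν for Q = 16.76/3 = 5.587
n/ν for R = 8.671/1 = 8.671
Smallest n/ν is Q → limiting reagent.
n(G) produced = (3/3) × 16.76 = 16.76 mol
Step 2:
n(G) available = 16.76 mol
n(D) = 1860 / 192.50 = 9.662 mol
n/ν for G = 16.76/1 = 16.76
n/ν for D = 9.662/1 = 9.662
Smallest n/ν is D → limiting reagent.
n(X) = (2/1) × 9.662 = 19.32 mol
mass = 19.32 × 223.00 = 4308 g

4310 g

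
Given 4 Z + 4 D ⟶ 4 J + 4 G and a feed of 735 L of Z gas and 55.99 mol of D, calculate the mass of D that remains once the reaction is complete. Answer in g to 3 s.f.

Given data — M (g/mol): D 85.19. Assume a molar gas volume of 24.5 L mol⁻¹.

2210 g

n(Z) = 735.0 / 24.5 = 30.00 mol
n(D) = 55.99 mol
n/ν → Z: 7.500, D: 14.00; Z is limiting.
D consumed = (4/4) × 30.00 = 30.00 mol
D remaining = 55.99 − 30.00 = 25.99 mol
mass = 25.99 × 85.19 = 2214 g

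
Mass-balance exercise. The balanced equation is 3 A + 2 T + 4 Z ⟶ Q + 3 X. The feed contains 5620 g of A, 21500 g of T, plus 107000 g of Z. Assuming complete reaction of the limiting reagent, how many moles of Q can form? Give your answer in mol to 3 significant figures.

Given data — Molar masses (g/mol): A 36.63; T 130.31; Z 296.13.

n(A) = 5620 / 36.63 = 153.4 mol
n(T) = 21500 / 130.31 = 165.0 mol
n(Z) = 107000 / 296.13 = 361.3 mol
n/ν → A: 51.13, T: 82.50, Z: 90.33; A is limiting.
n(Q) = (1/3) × 153.4 = 51.13 mol

51.1 mol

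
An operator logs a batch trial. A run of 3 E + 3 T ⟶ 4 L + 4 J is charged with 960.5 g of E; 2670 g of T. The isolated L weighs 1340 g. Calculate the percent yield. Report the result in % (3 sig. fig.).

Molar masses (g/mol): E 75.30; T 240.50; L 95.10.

95.2 %

n(E) = 960.5 / 75.30 = 12.76 mol
n(T) = 2670 / 240.50 = 11.10 mol
n/ν for E = 12.76/3 = 4.253
n/ν for T = 11.10/3 = 3.700
Smallest n/ν is T → limiting reagent.
theoretical n(L) = (4/3) × 11.10 = 14.80 mol → 1407 g
% yield = 1340 / 1407 × 100 = 95.24 %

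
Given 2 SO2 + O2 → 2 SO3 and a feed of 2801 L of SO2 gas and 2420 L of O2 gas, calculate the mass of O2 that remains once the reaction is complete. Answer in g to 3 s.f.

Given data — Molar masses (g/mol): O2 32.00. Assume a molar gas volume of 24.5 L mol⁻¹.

n(SO2) = 2801 / 24.5 = 114.3 mol
n(O2) = 2420 / 24.5 = 98.78 mol
n/ν for SO2 = 114.3/2 = 57.15
n/ν for O2 = 98.78/1 = 98.78
Smallest n/ν is SO2 → limiting reagent.
O2 consumed = (1/2) × 114.3 = 57.15 mol
O2 remaining = 98.78 − 57.15 = 41.63 mol
mass = 41.63 × 32.00 = 1332 g

1330 g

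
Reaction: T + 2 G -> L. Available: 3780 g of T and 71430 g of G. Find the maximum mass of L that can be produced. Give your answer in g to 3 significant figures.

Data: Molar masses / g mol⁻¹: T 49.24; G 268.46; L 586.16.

n(T) = 3780 / 49.24 = 76.77 mol
n(G) = 71430 / 268.46 = 266.1 mol
n/ν for T = 76.77/1 = 76.77
n/ν for G = 266.1/2 = 133.1
Smallest n/ν is T → limiting reagent.
n(L) = (1/1) × 76.77 = 76.77 mol
mass = 76.77 × 586.16 = 45000 g

45000 g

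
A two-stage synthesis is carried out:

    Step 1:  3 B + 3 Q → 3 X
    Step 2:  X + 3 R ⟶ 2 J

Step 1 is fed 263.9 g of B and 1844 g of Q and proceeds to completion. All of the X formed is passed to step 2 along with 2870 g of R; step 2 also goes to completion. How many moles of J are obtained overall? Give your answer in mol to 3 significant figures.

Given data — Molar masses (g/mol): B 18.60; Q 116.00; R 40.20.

Step 1:
n(B) = 263.9 / 18.60 = 14.19 mol
n(Q) = 1844 / 116.00 = 15.90 mol
n/ν for B = 14.19/3 = 4.730
n/ν for Q = 15.90/3 = 5.300
Smallest n/ν is B → limiting reagent.
n(X) produced = (3/3) × 14.19 = 14.19 mol
Step 2:
n(X) available = 14.19 mol
n(R) = 2870 / 40.20 = 71.39 mol
n/ν for X = 14.19/1 = 14.19
n/ν for R = 71.39/3 = 23.80
Smallest n/ν is X → limiting reagent.
n(J) = (2/1) × 14.19 = 28.38 mol

28.4 mol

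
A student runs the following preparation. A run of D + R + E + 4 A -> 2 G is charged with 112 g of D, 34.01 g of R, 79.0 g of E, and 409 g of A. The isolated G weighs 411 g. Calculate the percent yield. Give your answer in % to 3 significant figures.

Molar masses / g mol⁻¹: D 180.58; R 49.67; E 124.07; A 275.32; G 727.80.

76.0 %

n(D) = 112.0 / 180.58 = 0.6202 mol
n(R) = 34.01 / 49.67 = 0.6847 mol
n(E) = 79.00 / 124.07 = 0.6367 mol
n(A) = 409.0 / 275.32 = 1.486 mol
n/ν → D: 0.6202, R: 0.6847, E: 0.6367, A: 0.3715; A is limiting.
theoretical n(G) = (2/4) × 1.486 = 0.7430 mol → 540.8 g
% yield = 411 / 540.8 × 100 = 76.00 %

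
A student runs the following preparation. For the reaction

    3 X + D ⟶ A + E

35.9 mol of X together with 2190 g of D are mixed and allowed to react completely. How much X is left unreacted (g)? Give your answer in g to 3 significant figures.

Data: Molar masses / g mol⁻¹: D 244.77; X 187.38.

n(X) = 35.90 mol
n(D) = 2190 / 244.77 = 8.947 mol
n/ν for X = 35.90/3 = 11.97
n/ν for D = 8.947/1 = 8.947
Smallest n/ν is D → limiting reagent.
X consumed = (3/1) × 8.947 = 26.84 mol
X remaining = 35.90 − 26.84 = 9.060 mol
mass = 9.060 × 187.38 = 1698 g

1700 g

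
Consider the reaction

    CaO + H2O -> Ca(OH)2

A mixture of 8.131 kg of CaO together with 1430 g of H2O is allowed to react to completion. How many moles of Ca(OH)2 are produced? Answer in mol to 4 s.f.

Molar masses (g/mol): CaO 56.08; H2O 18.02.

79.36 mol

n(CaO) = 8.131×1000 / 56.08 = 145.0 mol
n(H2O) = 1430 / 18.02 = 79.36 mol
n/ν for CaO = 145.0/1 = 145.0
n/ν for H2O = 79.36/1 = 79.36
Smallest n/ν is H2O → limiting reagent.
n(Ca(OH)2) = (1/1) × 79.36 = 79.36 mol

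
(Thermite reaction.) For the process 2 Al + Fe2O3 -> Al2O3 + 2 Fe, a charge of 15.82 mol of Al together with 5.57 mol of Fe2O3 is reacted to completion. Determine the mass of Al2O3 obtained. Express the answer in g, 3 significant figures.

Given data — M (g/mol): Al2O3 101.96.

n(Al) = 15.82 mol
n(Fe2O3) = 5.570 mol
n/ν → Al: 7.910, Fe2O3: 5.570; Fe2O3 is limiting.
n(Al2O3) = (1/1) × 5.570 = 5.570 mol
mass = 5.570 × 101.96 = 567.9 g

568 g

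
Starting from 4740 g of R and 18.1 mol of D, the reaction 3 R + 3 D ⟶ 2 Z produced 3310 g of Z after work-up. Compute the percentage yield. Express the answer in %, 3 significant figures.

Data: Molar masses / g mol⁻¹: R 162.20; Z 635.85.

43.1 %

n(R) = 4740 / 162.20 = 29.22 mol
n(D) = 18.10 mol
n/ν for R = 29.22/3 = 9.740
n/ν for D = 18.10/3 = 6.033
Smallest n/ν is D → limiting reagent.
theoretical n(Z) = (2/3) × 18.10 = 12.07 mol → 7675 g
% yield = 3310 / 7675 × 100 = 43.13 %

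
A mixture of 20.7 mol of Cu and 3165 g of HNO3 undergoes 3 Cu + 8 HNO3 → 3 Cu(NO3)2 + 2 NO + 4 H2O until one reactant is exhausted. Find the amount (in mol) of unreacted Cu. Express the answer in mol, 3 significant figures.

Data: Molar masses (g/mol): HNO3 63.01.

1.86 mol

n(Cu) = 20.70 mol
n(HNO3) = 3165 / 63.01 = 50.23 mol
n/ν → Cu: 6.900, HNO3: 6.279; HNO3 is limiting.
Cu consumed = (3/8) × 50.23 = 18.84 mol
Cu remaining = 20.70 − 18.84 = 1.860 mol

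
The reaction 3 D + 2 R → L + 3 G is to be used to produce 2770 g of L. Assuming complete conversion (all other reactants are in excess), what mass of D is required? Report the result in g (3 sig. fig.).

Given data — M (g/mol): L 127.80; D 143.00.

n(L) = 2770 / 127.80 = 21.67 mol
n(D) = (3/1) × 21.67 = 65.01 mol
mass = 65.01 × 143.00 = 9296 g

9300 g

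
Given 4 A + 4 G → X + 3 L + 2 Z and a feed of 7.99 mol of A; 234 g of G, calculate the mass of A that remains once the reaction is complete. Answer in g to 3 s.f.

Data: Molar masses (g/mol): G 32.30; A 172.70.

n(A) = 7.990 mol
n(G) = 234.0 / 32.30 = 7.245 mol
n/ν for A = 7.990/4 = 1.998
n/ν for G = 7.245/4 = 1.811
Smallest n/ν is G → limiting reagent.
A consumed = (4/4) × 7.245 = 7.245 mol
A remaining = 7.990 − 7.245 = 0.7450 mol
mass = 0.7450 × 172.70 = 128.7 g

129 g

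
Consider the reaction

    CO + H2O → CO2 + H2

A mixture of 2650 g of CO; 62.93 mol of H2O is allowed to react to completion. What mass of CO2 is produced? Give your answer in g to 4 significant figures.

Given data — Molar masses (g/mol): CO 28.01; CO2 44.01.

n(CO) = 2650 / 28.01 = 94.61 mol
n(H2O) = 62.93 mol
n/ν → CO: 94.61, H2O: 62.93; H2O is limiting.
n(CO2) = (1/1) × 62.93 = 62.93 mol
mass = 62.93 × 44.01 = 2770 g

2770 g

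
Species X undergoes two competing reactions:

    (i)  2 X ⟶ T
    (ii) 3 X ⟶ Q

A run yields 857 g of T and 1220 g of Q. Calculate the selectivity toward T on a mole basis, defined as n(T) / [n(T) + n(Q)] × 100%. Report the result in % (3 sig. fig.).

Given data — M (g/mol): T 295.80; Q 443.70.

n(T) = 857 / 295.80 = 2.897 mol
n(Q) = 1220 / 443.70 = 2.750 mol
selectivity = 2.897/(2.897+2.750) × 100 = 51.30 %

51.3 %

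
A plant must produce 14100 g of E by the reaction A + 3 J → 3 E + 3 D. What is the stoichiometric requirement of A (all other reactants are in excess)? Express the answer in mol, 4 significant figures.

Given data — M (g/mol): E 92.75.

50.67 mol

n(E) = 14100 / 92.75 = 152.0 mol
n(A) = (1/3) × 152.0 = 50.67 mol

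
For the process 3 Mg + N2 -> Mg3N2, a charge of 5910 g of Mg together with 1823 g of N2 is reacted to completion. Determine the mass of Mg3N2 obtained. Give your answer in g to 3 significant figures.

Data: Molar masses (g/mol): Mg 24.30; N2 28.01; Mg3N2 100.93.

n(Mg) = 5910 / 24.30 = 243.2 mol
n(N2) = 1823 / 28.01 = 65.08 mol
n/ν for Mg = 243.2/3 = 81.07
n/ν for N2 = 65.08/1 = 65.08
Smallest n/ν is N2 → limiting reagent.
n(Mg3N2) = (1/1) × 65.08 = 65.08 mol
mass = 65.08 × 100.93 = 6569 g

6570 g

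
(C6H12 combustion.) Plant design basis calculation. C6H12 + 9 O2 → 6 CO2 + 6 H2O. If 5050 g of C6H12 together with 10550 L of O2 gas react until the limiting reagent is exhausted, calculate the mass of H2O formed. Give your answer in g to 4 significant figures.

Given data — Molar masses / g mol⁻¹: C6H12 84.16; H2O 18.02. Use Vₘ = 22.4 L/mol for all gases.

5658 g

n(C6H12) = 5050 / 84.16 = 60.00 mol
n(O2) = 10550 / 22.4 = 471.0 mol
n/ν for C6H12 = 60.00/1 = 60.00
n/ν for O2 = 471.0/9 = 52.33
Smallest n/ν is O2 → limiting reagent.
n(H2O) = (6/9) × 471.0 = 314.0 mol
mass = 314.0 × 18.02 = 5658 g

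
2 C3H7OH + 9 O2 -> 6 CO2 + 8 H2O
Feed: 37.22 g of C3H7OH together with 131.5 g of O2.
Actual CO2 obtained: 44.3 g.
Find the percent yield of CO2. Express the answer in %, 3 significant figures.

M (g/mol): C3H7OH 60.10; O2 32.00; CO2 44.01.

54.2 %

n(C3H7OH) = 37.22 / 60.10 = 0.6193 mol
n(O2) = 131.5 / 32.00 = 4.109 mol
n/ν for C3H7OH = 0.6193/2 = 0.3097
n/ν for O2 = 4.109/9 = 0.4566
Smallest n/ν is C3H7OH → limiting reagent.
theoretical n(CO2) = (6/2) × 0.6193 = 1.858 mol → 81.77 g
% yield = 44.3 / 81.77 × 100 = 54.18 %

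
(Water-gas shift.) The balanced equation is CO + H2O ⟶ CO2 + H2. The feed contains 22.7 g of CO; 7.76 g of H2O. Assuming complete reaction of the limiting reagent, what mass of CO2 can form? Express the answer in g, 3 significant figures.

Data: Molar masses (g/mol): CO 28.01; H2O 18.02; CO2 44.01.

n(CO) = 22.70 / 28.01 = 0.8104 mol
n(H2O) = 7.760 / 18.02 = 0.4306 mol
n/ν for CO = 0.8104/1 = 0.8104
n/ν for H2O = 0.4306/1 = 0.4306
Smallest n/ν is H2O → limiting reagent.
n(CO2) = (1/1) × 0.4306 = 0.4306 mol
mass = 0.4306 × 44.01 = 18.95 g

19.0 g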